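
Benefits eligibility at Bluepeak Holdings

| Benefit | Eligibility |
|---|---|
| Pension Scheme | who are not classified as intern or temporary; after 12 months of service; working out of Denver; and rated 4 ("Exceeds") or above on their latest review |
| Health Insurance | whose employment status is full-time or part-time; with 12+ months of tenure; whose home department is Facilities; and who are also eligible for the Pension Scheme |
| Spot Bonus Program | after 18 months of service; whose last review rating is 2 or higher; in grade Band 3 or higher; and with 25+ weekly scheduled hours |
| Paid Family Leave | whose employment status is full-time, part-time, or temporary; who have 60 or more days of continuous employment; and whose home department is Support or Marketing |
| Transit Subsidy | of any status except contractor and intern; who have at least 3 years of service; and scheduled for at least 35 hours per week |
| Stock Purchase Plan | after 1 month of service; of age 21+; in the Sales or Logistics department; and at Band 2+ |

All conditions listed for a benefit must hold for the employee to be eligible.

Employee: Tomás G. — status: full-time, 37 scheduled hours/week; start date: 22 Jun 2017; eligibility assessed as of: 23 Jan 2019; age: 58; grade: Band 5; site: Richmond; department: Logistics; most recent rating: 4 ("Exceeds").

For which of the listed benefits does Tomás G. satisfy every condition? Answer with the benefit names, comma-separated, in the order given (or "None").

Service from 22 Jun 2017 to 23 Jan 2019: 580 days.
Pension Scheme — status full-time ✓ (not excluded); service 580 days ≥ 12 months (≈360 days) ✓; site Richmond ✗ (not Denver) → not eligible.
Health Insurance — status full-time ✓; service 580 days ≥ 12 months (≈360 days) ✓; dept Logistics ✗ → not eligible.
Spot Bonus Program — service 580 days ≥ 18 months (≈540 days) ✓; rating 4 ≥ 2 ✓; grade Band 5 ≥ Band 3 ✓; 37 hrs/wk ≥ 25 ✓ → eligible.
Paid Family Leave — status full-time ✓; service 580 days ≥ 60 days ✓; dept Logistics ✗ → not eligible.
Transit Subsidy — status full-time ✓ (not excluded); service 580 days < 3 years (≈1095 days) ✗ → not eligible.
Stock Purchase Plan — service 580 days ≥ 1 month (≈30 days) ✓; age 58 ≥ 21 ✓; dept Logistics ✓; grade Band 5 ≥ Band 2 ✓ → eligible.

Spot Bonus Program, Stock Purchase Plan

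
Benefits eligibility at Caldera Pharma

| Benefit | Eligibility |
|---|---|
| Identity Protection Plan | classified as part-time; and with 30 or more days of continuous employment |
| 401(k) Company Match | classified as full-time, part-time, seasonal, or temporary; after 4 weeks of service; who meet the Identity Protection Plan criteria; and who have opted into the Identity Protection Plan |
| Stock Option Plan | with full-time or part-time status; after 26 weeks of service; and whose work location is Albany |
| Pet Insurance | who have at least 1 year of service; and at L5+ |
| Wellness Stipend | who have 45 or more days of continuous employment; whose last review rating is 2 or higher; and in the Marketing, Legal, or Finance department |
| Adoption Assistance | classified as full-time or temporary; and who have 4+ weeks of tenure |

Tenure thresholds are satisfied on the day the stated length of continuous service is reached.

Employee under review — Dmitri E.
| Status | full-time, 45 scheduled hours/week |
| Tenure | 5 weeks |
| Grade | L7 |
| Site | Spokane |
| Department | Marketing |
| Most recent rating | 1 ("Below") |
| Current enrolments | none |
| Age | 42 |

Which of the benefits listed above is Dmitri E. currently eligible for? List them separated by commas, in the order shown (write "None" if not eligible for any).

Identity Protection Plan — status full-time ✗ (requires part-time) → not eligible.
401(k) Company Match — status full-time ✓; service 5 weeks ≥ 4 weeks ✓; not eligible for Identity Protection Plan ✗ → not eligible.
Stock Option Plan — status full-time ✓; service 5 weeks < 26 weeks ✗ → not eligible.
Pet Insurance — service 5 weeks < 1 year (≈365 days) ✗ → not eligible.
Wellness Stipend — service 5 weeks < 45 days ✗ → not eligible.
Adoption Assistance — status full-time ✓; service 5 weeks ≥ 4 weeks ✓ → eligible.

Adoption Assistance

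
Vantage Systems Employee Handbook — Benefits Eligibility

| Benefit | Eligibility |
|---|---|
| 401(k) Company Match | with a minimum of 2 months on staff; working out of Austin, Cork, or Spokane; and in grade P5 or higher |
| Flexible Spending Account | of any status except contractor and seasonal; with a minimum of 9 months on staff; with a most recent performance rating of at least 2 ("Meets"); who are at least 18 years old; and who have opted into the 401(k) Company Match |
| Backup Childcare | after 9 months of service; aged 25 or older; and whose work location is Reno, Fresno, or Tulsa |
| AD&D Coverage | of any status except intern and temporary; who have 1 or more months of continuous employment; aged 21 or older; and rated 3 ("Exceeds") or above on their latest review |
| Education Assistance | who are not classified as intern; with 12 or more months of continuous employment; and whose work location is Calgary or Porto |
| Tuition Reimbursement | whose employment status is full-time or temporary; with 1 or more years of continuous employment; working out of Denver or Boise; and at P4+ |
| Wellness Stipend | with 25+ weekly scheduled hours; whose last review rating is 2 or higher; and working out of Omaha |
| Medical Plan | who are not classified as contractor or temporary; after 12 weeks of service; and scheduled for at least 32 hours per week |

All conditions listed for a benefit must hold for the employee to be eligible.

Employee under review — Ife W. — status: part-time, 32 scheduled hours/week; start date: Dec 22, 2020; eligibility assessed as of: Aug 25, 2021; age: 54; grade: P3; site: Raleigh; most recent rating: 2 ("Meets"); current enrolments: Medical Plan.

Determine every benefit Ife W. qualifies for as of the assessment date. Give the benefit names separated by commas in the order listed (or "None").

Service from Dec 22, 2020 to Aug 25, 2021: 246 days.
401(k) Company Match — service 246 days ≥ 2 months (≈60 days) ✓; site Raleigh ✗ (not Austin, Cork, or Spokane) → not eligible.
Flexible Spending Account — status part-time ✓ (not excluded); service 246 days < 9 months (≈270 days) ✗ → not eligible.
Backup Childcare — service 246 days < 9 months (≈270 days) ✗ → not eligible.
AD&D Coverage — status part-time ✓ (not excluded); service 246 days ≥ 1 month (≈30 days) ✓; age 54 ≥ 21 ✓; rating 2 < 3 ✗ → not eligible.
Education Assistance — status part-time ✓ (not excluded); service 246 days < 12 months (≈360 days) ✗ → not eligible.
Tuition Reimbursement — status part-time ✗ (requires full-time or temporary) → not eligible.
Wellness Stipend — 32 hrs/wk ≥ 25 ✓; rating 2 ≥ 2 ✓; site Raleigh ✗ (not Omaha) → not eligible.
Medical Plan — status part-time ✓ (not excluded); service 246 days ≥ 12 weeks (≈84 days) ✓; 32 hrs/wk ≥ 32 ✓ → eligible.

Medical Plan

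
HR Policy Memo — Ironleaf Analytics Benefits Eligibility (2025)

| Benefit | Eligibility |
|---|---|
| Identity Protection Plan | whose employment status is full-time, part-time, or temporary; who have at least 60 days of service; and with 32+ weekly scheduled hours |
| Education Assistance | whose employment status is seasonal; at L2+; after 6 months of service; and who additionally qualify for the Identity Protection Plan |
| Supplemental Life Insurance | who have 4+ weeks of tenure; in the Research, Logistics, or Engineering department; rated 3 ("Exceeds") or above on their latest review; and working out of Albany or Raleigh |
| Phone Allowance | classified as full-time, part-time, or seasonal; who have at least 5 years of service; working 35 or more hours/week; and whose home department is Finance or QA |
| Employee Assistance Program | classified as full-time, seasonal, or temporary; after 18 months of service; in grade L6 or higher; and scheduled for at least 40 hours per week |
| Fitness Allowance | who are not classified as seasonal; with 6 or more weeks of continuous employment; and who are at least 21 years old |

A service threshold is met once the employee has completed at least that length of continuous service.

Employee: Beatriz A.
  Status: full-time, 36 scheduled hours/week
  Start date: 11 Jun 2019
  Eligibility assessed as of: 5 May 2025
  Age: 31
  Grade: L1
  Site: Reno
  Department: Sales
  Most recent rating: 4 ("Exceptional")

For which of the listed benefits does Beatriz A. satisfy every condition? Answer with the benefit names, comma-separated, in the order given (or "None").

Service from 11 Jun 2019 to 5 May 2025: 2155 days.
Identity Protection Plan — status full-time ✓; service 2155 days ≥ 60 days ✓; 36 hrs/wk ≥ 32 ✓ → eligible.
Education Assistance — status full-time ✗ (requires seasonal) → not eligible.
Supplemental Life Insurance — service 2155 days ≥ 4 weeks (≈28 days) ✓; dept Sales ✗ → not eligible.
Phone Allowance — status full-time ✓; service 2155 days ≥ 5 years (≈1825 days) ✓; 36 hrs/wk ≥ 35 ✓; dept Sales ✗ → not eligible.
Employee Assistance Program — status full-time ✓; service 2155 days ≥ 18 months (≈540 days) ✓; grade L1 < L6 ✗ → not eligible.
Fitness Allowance — status full-time ✓ (not excluded); service 2155 days ≥ 6 weeks (≈42 days) ✓; age 31 ≥ 21 ✓ → eligible.

Identity Protection Plan, Fitness Allowance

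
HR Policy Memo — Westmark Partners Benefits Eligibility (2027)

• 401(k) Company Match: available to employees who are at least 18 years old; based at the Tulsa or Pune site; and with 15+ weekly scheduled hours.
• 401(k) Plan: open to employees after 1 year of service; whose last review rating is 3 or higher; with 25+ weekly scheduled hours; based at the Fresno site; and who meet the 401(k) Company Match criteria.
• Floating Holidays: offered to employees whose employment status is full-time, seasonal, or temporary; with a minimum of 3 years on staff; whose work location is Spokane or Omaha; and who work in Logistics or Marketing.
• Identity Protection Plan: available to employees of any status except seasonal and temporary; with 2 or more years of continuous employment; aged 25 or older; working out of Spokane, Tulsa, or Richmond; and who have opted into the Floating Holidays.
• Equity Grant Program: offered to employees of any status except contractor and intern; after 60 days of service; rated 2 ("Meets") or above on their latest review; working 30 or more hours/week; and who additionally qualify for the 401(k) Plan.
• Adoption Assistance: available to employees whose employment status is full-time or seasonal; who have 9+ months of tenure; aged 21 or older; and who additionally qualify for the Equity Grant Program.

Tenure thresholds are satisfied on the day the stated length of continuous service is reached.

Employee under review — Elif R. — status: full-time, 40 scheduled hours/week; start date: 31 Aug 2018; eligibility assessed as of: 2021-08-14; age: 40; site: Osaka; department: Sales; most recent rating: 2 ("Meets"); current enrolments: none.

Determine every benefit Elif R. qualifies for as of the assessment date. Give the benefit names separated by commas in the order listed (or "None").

Service from 31 Aug 2018 to 2021-08-14: 1079 days.
401(k) Company Match — age 40 ≥ 18 ✓; site Osaka ✗ (not Tulsa or Pune) → not eligible.
401(k) Plan — service 1079 days ≥ 1 year (≈365 days) ✓; rating 2 < 3 ✗ → not eligible.
Floating Holidays — status full-time ✓; service 1079 days < 3 years (≈1095 days) ✗ → not eligible.
Identity Protection Plan — status full-time ✓ (not excluded); service 1079 days ≥ 2 years (≈730 days) ✓; age 40 ≥ 25 ✓; site Osaka ✗ (not Spokane, Tulsa, or Richmond) → not eligible.
Equity Grant Program — status full-time ✓ (not excluded); service 1079 days ≥ 60 days ✓; rating 2 ≥ 2 ✓; 40 hrs/wk ≥ 30 ✓; not eligible for 401(k) Plan ✗ → not eligible.
Adoption Assistance — status full-time ✓; service 1079 days ≥ 9 months (≈270 days) ✓; age 40 ≥ 21 ✓; not eligible for Equity Grant Program ✗ → not eligible.

None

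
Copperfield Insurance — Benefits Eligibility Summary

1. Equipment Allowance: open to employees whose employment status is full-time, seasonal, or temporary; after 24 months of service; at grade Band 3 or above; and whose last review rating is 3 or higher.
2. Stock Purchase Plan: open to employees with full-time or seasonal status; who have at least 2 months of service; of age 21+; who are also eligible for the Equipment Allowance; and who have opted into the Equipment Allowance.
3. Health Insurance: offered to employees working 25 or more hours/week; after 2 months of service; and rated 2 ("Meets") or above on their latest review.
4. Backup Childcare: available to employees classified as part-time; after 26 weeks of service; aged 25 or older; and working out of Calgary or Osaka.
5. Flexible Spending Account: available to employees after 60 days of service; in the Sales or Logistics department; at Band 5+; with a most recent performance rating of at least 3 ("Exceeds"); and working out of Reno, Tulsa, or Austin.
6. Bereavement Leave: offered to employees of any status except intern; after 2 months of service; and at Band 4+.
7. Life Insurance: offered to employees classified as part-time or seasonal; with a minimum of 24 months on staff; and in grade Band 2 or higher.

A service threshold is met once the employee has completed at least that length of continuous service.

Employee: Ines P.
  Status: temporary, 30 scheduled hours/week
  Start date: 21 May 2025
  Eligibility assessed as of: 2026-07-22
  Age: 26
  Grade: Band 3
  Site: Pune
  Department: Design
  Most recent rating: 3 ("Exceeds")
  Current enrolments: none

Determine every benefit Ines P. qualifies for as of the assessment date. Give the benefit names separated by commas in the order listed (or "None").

Service from 21 May 2025 to 2026-07-22: 427 days.
Equipment Allowance — status temporary ✓; service 427 days < 24 months (≈720 days) ✗ → not eligible.
Stock Purchase Plan — status temporary ✗ (requires full-time or seasonal) → not eligible.
Health Insurance — 30 hrs/wk ≥ 25 ✓; service 427 days ≥ 2 months (≈60 days) ✓; rating 3 ≥ 2 ✓ → eligible.
Backup Childcare — status temporary ✗ (requires part-time) → not eligible.
Flexible Spending Account — service 427 days ≥ 60 days ✓; dept Design ✗ → not eligible.
Bereavement Leave — status temporary ✓ (not excluded); service 427 days ≥ 2 months (≈60 days) ✓; grade Band 3 < Band 4 ✗ → not eligible.
Life Insurance — status temporary ✗ (requires part-time or seasonal) → not eligible.

Health Insurance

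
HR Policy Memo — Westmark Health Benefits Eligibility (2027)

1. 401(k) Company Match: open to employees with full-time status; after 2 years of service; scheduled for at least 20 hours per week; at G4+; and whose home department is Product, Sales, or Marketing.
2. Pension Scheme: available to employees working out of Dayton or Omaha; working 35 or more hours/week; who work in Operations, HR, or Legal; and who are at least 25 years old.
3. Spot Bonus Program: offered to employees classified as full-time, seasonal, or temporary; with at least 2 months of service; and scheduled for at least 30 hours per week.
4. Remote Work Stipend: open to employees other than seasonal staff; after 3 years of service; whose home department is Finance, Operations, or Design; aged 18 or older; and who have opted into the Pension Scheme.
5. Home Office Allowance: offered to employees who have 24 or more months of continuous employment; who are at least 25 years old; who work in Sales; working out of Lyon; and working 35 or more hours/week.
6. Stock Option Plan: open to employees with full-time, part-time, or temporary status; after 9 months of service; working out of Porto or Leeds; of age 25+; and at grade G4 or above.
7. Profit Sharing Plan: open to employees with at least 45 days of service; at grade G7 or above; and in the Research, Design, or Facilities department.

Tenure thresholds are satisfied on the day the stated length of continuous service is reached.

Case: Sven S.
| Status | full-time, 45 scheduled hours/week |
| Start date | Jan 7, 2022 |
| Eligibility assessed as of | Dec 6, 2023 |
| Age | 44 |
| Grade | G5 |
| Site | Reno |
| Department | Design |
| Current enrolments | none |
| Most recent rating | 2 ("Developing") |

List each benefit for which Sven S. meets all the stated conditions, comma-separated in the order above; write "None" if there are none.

Spot Bonus Program

Service from Jan 7, 2022 to Dec 6, 2023: 698 days.
401(k) Company Match — status full-time ✓; service 698 days < 2 years (≈730 days) ✗ → not eligible.
Pension Scheme — site Reno ✗ (not Dayton or Omaha) → not eligible.
Spot Bonus Program — status full-time ✓; service 698 days ≥ 2 months (≈60 days) ✓; 45 hrs/wk ≥ 30 ✓ → eligible.
Remote Work Stipend — status full-time ✓ (not excluded); service 698 days < 3 years (≈1095 days) ✗ → not eligible.
Home Office Allowance — service 698 days < 24 months (≈720 days) ✗ → not eligible.
Stock Option Plan — status full-time ✓; service 698 days ≥ 9 months (≈270 days) ✓; site Reno ✗ (not Porto or Leeds) → not eligible.
Profit Sharing Plan — service 698 days ≥ 45 days ✓; grade G5 < G7 ✗ → not eligible.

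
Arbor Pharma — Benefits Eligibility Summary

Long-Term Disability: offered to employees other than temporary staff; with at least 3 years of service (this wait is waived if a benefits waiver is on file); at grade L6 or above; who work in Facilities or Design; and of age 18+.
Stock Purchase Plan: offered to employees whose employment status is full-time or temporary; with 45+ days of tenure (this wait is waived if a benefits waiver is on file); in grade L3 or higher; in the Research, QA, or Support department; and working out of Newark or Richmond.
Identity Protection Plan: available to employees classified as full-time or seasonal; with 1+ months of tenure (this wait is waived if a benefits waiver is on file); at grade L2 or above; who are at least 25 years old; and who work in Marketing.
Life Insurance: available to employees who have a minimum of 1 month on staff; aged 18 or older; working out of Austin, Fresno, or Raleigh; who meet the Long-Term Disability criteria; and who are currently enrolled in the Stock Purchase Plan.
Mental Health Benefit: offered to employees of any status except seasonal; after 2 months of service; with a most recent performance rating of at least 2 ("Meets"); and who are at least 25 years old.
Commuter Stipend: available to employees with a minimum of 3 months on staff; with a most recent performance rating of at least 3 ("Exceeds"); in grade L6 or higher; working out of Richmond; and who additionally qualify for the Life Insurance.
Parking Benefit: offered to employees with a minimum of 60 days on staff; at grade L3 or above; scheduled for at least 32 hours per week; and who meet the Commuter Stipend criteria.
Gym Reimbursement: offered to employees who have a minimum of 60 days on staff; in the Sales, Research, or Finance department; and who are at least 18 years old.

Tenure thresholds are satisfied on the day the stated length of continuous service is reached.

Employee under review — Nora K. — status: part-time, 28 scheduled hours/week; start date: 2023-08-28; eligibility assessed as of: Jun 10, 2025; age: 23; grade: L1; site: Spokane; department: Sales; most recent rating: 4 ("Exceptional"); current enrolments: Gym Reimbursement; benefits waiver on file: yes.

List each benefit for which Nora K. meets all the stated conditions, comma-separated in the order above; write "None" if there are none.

Service from 2023-08-28 to Jun 10, 2025: 652 days.
Long-Term Disability — status part-time ✓ (not excluded); benefits waiver on file ✓; grade L1 < L6 ✗ → not eligible.
Stock Purchase Plan — status part-time ✗ (requires full-time or temporary) → not eligible.
Identity Protection Plan — status part-time ✗ (requires full-time or seasonal) → not eligible.
Life Insurance — service 652 days ≥ 1 month (≈30 days) ✓; age 23 ≥ 18 ✓; site Spokane ✗ (not Austin, Fresno, or Raleigh) → not eligible.
Mental Health Benefit — status part-time ✓ (not excluded); service 652 days ≥ 2 months (≈60 days) ✓; rating 4 ≥ 2 ✓; age 23 < 25 ✗ → not eligible.
Commuter Stipend — service 652 days ≥ 3 months (≈90 days) ✓; rating 4 ≥ 3 ✓; grade L1 < L6 ✗ → not eligible.
Parking Benefit — service 652 days ≥ 60 days ✓; grade L1 < L3 ✗ → not eligible.
Gym Reimbursement — service 652 days ≥ 60 days ✓; dept Sales ✓; age 23 ≥ 18 ✓ → eligible.

Gym Reimbursement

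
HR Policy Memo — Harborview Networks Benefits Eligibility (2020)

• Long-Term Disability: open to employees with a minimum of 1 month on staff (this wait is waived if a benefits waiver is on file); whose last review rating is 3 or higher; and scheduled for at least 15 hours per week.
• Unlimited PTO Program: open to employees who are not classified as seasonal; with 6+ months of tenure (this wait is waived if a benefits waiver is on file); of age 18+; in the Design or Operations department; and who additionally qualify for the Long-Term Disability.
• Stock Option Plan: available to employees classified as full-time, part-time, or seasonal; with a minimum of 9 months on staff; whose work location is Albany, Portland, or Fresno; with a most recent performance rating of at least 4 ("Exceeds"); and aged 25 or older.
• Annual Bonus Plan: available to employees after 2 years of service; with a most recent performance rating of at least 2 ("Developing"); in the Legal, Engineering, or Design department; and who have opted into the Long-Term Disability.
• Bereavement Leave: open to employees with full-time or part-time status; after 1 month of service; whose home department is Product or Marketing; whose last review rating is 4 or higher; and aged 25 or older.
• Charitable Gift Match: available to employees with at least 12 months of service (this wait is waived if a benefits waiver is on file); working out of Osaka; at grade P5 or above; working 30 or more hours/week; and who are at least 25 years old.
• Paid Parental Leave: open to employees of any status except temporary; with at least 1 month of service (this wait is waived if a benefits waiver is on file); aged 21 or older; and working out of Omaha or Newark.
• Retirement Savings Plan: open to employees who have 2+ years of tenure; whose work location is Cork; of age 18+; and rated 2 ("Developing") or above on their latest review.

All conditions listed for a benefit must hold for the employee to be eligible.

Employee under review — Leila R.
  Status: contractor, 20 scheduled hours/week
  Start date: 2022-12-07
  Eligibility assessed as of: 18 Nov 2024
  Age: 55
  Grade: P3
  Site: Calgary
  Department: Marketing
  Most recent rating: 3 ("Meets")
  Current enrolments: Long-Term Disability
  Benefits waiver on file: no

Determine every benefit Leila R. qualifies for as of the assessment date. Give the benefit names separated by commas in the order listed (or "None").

Long-Term Disability

Service from 2022-12-07 to 18 Nov 2024: 712 days.
Long-Term Disability — no waiver, service 712 days ≥ 1 month (≈30 days) ✓; rating 3 ≥ 3 ✓; 20 hrs/wk ≥ 15 ✓ → eligible.
Unlimited PTO Program — status contractor ✓ (not excluded); no waiver, service 712 days ≥ 6 months (≈180 days) ✓; age 55 ≥ 18 ✓; dept Marketing ✗ → not eligible.
Stock Option Plan — status contractor ✗ (requires full-time, part-time, or seasonal) → not eligible.
Annual Bonus Plan — service 712 days < 2 years (≈730 days) ✗ → not eligible.
Bereavement Leave — status contractor ✗ (requires full-time or part-time) → not eligible.
Charitable Gift Match — no waiver, service 712 days ≥ 12 months (≈360 days) ✓; site Calgary ✗ (not Osaka) → not eligible.
Paid Parental Leave — status contractor ✓ (not excluded); no waiver, service 712 days ≥ 1 month (≈30 days) ✓; age 55 ≥ 21 ✓; site Calgary ✗ (not Omaha or Newark) → not eligible.
Retirement Savings Plan — service 712 days < 2 years (≈730 days) ✗ → not eligible.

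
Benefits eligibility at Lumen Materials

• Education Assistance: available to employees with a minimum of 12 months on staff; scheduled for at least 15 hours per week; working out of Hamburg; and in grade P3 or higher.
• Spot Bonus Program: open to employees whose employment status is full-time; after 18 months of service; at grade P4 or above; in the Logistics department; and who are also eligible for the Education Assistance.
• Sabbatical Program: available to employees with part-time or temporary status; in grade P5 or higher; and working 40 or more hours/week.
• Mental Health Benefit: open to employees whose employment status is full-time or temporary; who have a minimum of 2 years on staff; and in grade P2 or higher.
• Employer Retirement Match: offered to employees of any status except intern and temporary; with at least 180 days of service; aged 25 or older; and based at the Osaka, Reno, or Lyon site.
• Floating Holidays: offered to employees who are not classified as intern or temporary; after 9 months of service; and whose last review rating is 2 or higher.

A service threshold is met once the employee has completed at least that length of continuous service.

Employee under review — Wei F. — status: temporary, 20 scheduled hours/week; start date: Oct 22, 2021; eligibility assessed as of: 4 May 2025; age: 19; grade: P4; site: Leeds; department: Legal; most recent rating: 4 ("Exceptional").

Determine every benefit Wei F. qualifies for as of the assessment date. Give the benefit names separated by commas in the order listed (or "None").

Mental Health Benefit

Service from Oct 22, 2021 to 4 May 2025: 1290 days.
Education Assistance — service 1290 days ≥ 12 months (≈360 days) ✓; 20 hrs/wk ≥ 15 ✓; site Leeds ✗ (not Hamburg) → not eligible.
Spot Bonus Program — status temporary ✗ (requires full-time) → not eligible.
Sabbatical Program — status temporary ✓; grade P4 < P5 ✗ → not eligible.
Mental Health Benefit — status temporary ✓; service 1290 days ≥ 2 years (≈730 days) ✓; grade P4 ≥ P2 ✓ → eligible.
Employer Retirement Match — status temporary ✗ (excluded) → not eligible.
Floating Holidays — status temporary ✗ (excluded) → not eligible.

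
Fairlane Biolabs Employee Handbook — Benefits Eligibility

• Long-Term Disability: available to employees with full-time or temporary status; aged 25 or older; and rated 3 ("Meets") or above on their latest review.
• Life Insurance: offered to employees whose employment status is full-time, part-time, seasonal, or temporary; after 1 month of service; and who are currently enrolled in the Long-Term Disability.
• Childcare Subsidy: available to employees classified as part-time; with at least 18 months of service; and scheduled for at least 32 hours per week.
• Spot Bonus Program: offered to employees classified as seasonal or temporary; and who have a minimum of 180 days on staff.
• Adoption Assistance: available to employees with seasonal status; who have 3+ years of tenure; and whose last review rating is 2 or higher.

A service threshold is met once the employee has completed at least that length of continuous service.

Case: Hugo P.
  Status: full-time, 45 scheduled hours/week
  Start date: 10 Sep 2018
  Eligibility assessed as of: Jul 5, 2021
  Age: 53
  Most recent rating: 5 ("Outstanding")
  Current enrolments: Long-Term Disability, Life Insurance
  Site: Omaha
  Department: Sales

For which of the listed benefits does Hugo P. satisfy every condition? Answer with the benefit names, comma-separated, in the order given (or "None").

Long-Term Disability, Life Insurance

Service from 10 Sep 2018 to Jul 5, 2021: 1029 days.
Long-Term Disability — status full-time ✓; age 53 ≥ 25 ✓; rating 5 ≥ 3 ✓ → eligible.
Life Insurance — status full-time ✓; service 1029 days ≥ 1 month (≈30 days) ✓; enrolled in Long-Term Disability ✓ → eligible.
Childcare Subsidy — status full-time ✗ (requires part-time) → not eligible.
Spot Bonus Program — status full-time ✗ (requires seasonal or temporary) → not eligible.
Adoption Assistance — status full-time ✗ (requires seasonal) → not eligible.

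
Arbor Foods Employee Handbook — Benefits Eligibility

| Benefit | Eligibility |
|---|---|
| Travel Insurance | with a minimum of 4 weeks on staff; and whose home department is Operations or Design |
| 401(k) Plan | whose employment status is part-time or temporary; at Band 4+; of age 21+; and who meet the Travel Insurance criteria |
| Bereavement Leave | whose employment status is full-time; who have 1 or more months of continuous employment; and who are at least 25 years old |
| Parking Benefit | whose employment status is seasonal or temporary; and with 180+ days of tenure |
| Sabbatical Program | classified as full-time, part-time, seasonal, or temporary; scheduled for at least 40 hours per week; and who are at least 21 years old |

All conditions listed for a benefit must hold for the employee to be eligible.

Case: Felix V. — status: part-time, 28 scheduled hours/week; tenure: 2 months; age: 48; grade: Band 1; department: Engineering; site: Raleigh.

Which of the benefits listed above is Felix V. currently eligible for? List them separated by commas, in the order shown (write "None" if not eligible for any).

None

Travel Insurance — service 2 months ≥ 4 weeks (≈28 days) ✓; dept Engineering ✗ → not eligible.
401(k) Plan — status part-time ✓; grade Band 1 < Band 4 ✗ → not eligible.
Bereavement Leave — status part-time ✗ (requires full-time) → not eligible.
Parking Benefit — status part-time ✗ (requires seasonal or temporary) → not eligible.
Sabbatical Program — status part-time ✓; 28 hrs/wk < 40 ✗ → not eligible.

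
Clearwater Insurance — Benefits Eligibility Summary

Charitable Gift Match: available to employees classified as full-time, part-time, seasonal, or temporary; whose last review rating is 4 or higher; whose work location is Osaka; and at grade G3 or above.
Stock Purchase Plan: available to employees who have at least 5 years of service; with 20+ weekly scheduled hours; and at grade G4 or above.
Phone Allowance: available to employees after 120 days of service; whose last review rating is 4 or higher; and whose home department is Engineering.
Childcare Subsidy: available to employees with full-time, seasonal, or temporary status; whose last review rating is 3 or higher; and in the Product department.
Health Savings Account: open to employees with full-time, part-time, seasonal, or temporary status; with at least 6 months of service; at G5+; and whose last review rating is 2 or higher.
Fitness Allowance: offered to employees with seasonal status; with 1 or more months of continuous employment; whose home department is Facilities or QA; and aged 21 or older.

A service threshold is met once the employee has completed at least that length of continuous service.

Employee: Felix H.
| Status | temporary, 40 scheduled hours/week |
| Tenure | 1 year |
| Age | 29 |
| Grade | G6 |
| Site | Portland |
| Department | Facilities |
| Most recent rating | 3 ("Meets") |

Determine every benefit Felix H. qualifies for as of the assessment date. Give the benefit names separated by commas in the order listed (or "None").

Charitable Gift Match — status temporary ✓; rating 3 < 4 ✗ → not eligible.
Stock Purchase Plan — service 1 year < 5 years ✗ → not eligible.
Phone Allowance — service 1 year ≥ 120 days ✓; rating 3 < 4 ✗ → not eligible.
Childcare Subsidy — status temporary ✓; rating 3 ≥ 3 ✓; dept Facilities ✗ → not eligible.
Health Savings Account — status temporary ✓; service 1 year ≥ 6 months (≈180 days) ✓; grade G6 ≥ G5 ✓; rating 3 ≥ 2 ✓ → eligible.
Fitness Allowance — status temporary ✗ (requires seasonal) → not eligible.

Health Savings Account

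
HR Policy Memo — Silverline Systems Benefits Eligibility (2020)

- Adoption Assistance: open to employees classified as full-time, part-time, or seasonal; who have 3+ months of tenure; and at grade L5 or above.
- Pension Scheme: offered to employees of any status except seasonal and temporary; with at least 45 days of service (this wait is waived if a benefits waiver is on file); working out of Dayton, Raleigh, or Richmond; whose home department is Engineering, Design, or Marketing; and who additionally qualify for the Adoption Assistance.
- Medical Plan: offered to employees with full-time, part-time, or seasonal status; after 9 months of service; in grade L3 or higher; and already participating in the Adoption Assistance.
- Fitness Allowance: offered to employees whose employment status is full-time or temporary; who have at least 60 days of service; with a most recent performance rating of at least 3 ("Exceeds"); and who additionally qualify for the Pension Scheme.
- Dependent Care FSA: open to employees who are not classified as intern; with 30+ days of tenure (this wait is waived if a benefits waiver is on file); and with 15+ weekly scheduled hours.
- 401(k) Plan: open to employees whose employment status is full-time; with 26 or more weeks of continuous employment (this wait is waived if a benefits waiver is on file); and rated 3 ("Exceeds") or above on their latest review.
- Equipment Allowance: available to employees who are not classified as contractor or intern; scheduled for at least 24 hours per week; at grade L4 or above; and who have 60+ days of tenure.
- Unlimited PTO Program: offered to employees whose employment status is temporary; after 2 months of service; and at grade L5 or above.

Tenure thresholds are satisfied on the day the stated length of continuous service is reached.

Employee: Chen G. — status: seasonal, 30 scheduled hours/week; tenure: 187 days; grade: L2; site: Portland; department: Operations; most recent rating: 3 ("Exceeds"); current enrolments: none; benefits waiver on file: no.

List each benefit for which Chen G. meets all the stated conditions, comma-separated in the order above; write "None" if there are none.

Dependent Care FSA

Adoption Assistance — status seasonal ✓; service 187 days ≥ 3 months (≈90 days) ✓; grade L2 < L5 ✗ → not eligible.
Pension Scheme — status seasonal ✗ (excluded) → not eligible.
Medical Plan — status seasonal ✓; service 187 days < 9 months (≈270 days) ✗ → not eligible.
Fitness Allowance — status seasonal ✗ (requires full-time or temporary) → not eligible.
Dependent Care FSA — status seasonal ✓ (not excluded); no waiver, service 187 days ≥ 30 days ✓; 30 hrs/wk ≥ 15 ✓ → eligible.
401(k) Plan — status seasonal ✗ (requires full-time) → not eligible.
Equipment Allowance — status seasonal ✓ (not excluded); 30 hrs/wk ≥ 24 ✓; grade L2 < L4 ✗ → not eligible.
Unlimited PTO Program — status seasonal ✗ (requires temporary) → not eligible.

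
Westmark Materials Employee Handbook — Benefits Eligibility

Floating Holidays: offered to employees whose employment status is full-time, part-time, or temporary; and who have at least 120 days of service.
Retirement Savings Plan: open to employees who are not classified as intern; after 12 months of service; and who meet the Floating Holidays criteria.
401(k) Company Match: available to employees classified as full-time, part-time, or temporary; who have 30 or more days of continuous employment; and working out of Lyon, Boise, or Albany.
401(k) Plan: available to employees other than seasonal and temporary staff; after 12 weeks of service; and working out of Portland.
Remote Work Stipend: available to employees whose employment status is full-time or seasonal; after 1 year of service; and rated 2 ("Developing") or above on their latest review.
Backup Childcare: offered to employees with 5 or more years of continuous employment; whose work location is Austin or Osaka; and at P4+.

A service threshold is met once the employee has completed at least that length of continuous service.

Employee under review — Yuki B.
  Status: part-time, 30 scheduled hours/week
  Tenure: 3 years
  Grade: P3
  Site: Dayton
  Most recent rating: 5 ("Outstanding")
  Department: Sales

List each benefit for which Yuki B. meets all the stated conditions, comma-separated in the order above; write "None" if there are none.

Floating Holidays — status part-time ✓; service 3 years ≥ 120 days ✓ → eligible.
Retirement Savings Plan — status part-time ✓ (not excluded); service 3 years ≥ 12 months (≈360 days) ✓; eligible for Floating Holidays ✓ → eligible.
401(k) Company Match — status part-time ✓; service 3 years ≥ 30 days ✓; site Dayton ✗ (not Lyon, Boise, or Albany) → not eligible.
401(k) Plan — status part-time ✓ (not excluded); service 3 years ≥ 12 weeks (≈84 days) ✓; site Dayton ✗ (not Portland) → not eligible.
Remote Work Stipend — status part-time ✗ (requires full-time or seasonal) → not eligible.
Backup Childcare — service 3 years < 5 years ✗ → not eligible.

Floating Holidays, Retirement Savings Plan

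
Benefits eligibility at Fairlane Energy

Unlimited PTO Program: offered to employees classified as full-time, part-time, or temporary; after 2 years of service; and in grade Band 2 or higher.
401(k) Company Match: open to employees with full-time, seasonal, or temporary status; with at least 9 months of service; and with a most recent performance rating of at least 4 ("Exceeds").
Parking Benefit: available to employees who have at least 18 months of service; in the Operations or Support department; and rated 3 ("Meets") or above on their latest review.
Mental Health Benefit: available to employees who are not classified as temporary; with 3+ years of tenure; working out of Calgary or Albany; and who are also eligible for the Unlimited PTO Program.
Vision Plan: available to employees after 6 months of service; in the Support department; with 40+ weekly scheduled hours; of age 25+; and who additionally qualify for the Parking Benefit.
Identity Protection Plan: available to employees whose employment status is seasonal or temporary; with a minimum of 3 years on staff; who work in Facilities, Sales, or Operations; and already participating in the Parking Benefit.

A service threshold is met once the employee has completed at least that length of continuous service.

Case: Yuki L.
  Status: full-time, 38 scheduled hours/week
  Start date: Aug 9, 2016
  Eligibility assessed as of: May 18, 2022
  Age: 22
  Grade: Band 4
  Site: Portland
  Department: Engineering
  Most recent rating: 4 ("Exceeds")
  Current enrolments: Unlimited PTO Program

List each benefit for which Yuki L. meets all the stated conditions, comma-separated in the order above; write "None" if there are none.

Service from Aug 9, 2016 to May 18, 2022: 2108 days.
Unlimited PTO Program — status full-time ✓; service 2108 days ≥ 2 years (≈730 days) ✓; grade Band 4 ≥ Band 2 ✓ → eligible.
401(k) Company Match — status full-time ✓; service 2108 days ≥ 9 months (≈270 days) ✓; rating 4 ≥ 4 ✓ → eligible.
Parking Benefit — service 2108 days ≥ 18 months (≈540 days) ✓; dept Engineering ✗ → not eligible.
Mental Health Benefit — status full-time ✓ (not excluded); service 2108 days ≥ 3 years (≈1095 days) ✓; site Portland ✗ (not Calgary or Albany) → not eligible.
Vision Plan — service 2108 days ≥ 6 months (≈180 days) ✓; dept Engineering ✗ → not eligible.
Identity Protection Plan — status full-time ✗ (requires seasonal or temporary) → not eligible.

Unlimited PTO Program, 401(k) Company Match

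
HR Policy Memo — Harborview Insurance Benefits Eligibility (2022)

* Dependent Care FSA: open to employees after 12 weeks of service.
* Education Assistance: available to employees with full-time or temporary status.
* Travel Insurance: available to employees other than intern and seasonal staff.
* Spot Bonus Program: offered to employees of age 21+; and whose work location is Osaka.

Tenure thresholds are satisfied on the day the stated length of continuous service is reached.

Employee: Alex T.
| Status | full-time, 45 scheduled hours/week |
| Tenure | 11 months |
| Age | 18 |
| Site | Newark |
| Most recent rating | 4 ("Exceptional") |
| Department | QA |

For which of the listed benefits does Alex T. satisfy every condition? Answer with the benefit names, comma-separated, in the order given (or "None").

Dependent Care FSA — service 11 months ≥ 12 weeks (≈84 days) ✓ → eligible.
Education Assistance — status full-time ✓ → eligible.
Travel Insurance — status full-time ✓ (not excluded) → eligible.
Spot Bonus Program — age 18 < 21 ✗ → not eligible.

Dependent Care FSA, Education Assistance, Travel Insurance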